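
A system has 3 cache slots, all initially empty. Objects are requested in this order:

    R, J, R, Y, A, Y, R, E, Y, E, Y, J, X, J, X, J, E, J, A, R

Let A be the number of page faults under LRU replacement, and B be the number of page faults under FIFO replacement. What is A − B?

Under LRU: F F . F F . . F . . . F F . . . F . F F → 10 faults.
Under FIFO: F F . F F . F F F . . F F . . . F . F F → 12 faults.
A − B = 10 − 12 = -2.

-2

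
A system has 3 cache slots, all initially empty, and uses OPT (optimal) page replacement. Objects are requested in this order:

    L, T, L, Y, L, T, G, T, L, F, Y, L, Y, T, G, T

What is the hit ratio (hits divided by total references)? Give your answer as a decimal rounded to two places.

L: fault, frames (L)
T: fault, frames (L T)
L: hit
Y: fault, frames (L T Y)
L: hit
T: hit
G: fault, evict Y, frames (L T G)
T: hit
L: hit
F: fault, evict G, frames (L T F)
Y: fault, evict F, frames (L T Y)
L: hit
Y: hit
T: hit
G: fault, evict Y, frames (L T G)
T: hit
Hits: 9 of 16 references → 9/16 = 0.5625.

0.56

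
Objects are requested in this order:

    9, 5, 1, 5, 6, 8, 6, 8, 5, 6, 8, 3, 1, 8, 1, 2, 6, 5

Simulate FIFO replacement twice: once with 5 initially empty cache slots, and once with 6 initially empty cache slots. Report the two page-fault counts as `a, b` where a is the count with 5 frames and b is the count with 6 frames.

8, 7

5 frames: F F F . F F . . . . . F . . . F . F → 8 faults.
6 frames: F F F . F F . . . . . F . . . F . . → 7 faults.
7 < 8: adding a frame reduced faults, as is typical.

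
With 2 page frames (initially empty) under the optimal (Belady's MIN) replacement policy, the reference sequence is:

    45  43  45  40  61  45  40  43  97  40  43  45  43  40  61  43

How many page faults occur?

11

45 -> miss, frames (45)
43 -> miss, frames (45 43)
45 -> hit
40 -> miss, evict 43, frames (45 40)
61 -> miss, evict 40, frames (45 61)
45 -> hit
40 -> miss, evict 61, frames (45 40)
43 -> miss, evict 45, frames (40 43)
97 -> miss, evict 43, frames (40 97)
40 -> hit
43 -> miss, evict 97, frames (40 43)
45 -> miss, evict 40, frames (43 45)
43 -> hit
40 -> miss, evict 45, frames (43 40)
61 -> miss, evict 40, frames (43 61)
43 -> hit
Page faults: 11.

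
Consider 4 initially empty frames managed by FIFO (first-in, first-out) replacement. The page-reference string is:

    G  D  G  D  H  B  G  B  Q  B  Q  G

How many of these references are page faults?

6

G: fault, frames [G]
D: fault, frames [G, D]
G: hit
D: hit
H: fault, frames [G, D, H]
B: fault, frames [G, D, H, B]
G: hit
B: hit
Q: fault, evict G, frames [D, H, B, Q]
B: hit
Q: hit
G: fault, evict D, frames [H, B, Q, G]
Page faults: 6.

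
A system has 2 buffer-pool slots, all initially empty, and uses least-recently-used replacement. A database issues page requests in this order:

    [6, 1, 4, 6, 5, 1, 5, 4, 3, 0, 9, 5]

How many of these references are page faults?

11

6 → fault, frames {6}
1 → fault, frames {6,1}
4 → fault, evict 6, frames {1,4}
6 → fault, evict 1, frames {4,6}
5 → fault, evict 4, frames {6,5}
1 → fault, evict 6, frames {5,1}
5 → hit
4 → fault, evict 1, frames {5,4}
3 → fault, evict 5, frames {4,3}
0 → fault, evict 4, frames {3,0}
9 → fault, evict 3, frames {0,9}
5 → fault, evict 0, frames {9,5}
Page faults: 11.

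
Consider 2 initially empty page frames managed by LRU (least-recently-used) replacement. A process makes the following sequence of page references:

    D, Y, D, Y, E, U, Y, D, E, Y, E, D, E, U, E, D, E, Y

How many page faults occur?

D -> miss, frames {D}
Y -> miss, frames {D,Y}
D -> hit
Y -> hit
E -> miss, evict D, frames {Y,E}
U -> miss, evict Y, frames {E,U}
Y -> miss, evict E, frames {U,Y}
D -> miss, evict U, frames {Y,D}
E -> miss, evict Y, frames {D,E}
Y -> miss, evict D, frames {E,Y}
E -> hit
D -> miss, evict Y, frames {E,D}
E -> hit
U -> miss, evict D, frames {E,U}
E -> hit
D -> miss, evict U, frames {E,D}
E -> hit
Y -> miss, evict D, frames {E,Y}
Page faults: 12.

12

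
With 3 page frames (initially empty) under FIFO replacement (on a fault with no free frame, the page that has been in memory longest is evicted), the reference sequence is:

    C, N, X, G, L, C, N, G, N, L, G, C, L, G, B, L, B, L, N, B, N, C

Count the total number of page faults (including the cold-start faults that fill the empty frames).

C: miss, frames [C]
N: miss, frames [C, N]
X: miss, frames [C, N, X]
G: miss, evict C, frames [N, X, G]
L: miss, evict N, frames [X, G, L]
C: miss, evict X, frames [G, L, C]
N: miss, evict G, frames [L, C, N]
G: miss, evict L, frames [C, N, G]
N: hit
L: miss, evict C, frames [N, G, L]
G: hit
C: miss, evict N, frames [G, L, C]
L: hit
G: hit
B: miss, evict G, frames [L, C, B]
L: hit
B: hit
L: hit
N: miss, evict L, frames [C, B, N]
B: hit
N: hit
C: hit
Page faults: 12.

12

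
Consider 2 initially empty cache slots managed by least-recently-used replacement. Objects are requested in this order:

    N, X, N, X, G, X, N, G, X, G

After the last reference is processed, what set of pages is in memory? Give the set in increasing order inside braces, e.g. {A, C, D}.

{G, X}

N: fault, frames [N]
X: fault, frames [N, X]
N: hit
X: hit
G: fault, evict N, frames [X, G]
X: hit
N: fault, evict G, frames [X, N]
G: fault, evict X, frames [N, G]
X: fault, evict N, frames [G, X]
G: hit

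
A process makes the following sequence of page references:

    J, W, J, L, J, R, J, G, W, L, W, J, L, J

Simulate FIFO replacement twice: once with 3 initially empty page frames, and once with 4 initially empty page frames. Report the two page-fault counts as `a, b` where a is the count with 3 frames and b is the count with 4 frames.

3 frames: F F . F . F F F F F . F . . → 9 faults.
4 frames: F F . F . F . F . . . F . . → 6 faults.
6 < 9: adding a frame reduced faults, as is typical.

9, 6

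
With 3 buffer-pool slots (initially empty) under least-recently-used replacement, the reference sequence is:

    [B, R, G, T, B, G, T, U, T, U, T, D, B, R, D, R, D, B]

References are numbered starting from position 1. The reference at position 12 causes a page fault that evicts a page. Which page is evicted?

G

pos 1: B: fault, frames (B)
pos 2: R: fault, frames (B R)
pos 3: G: fault, frames (B R G)
pos 4: T: fault, evict B, frames (R G T)
pos 5: B: fault, evict R, frames (G T B)
pos 6: G: hit
pos 7: T: hit
pos 8: U: fault, evict B, frames (G T U)
pos 9: T: hit
pos 10: U: hit
pos 11: T: hit
pos 12: D: fault, evict G, frames (U T D)
At position 12, page G is evicted.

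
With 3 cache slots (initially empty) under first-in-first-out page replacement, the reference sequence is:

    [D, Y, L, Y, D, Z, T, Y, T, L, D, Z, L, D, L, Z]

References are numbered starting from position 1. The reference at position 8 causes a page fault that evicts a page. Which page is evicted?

L

pos 1: D -> fault, frames {D}
pos 2: Y -> fault, frames {D,Y}
pos 3: L -> fault, frames {D,Y,L}
pos 4: Y -> hit
pos 5: D -> hit
pos 6: Z -> fault, evict D, frames {Y,L,Z}
pos 7: T -> fault, evict Y, frames {L,Z,T}
pos 8: Y -> fault, evict L, frames {Z,T,Y}
At position 8, page L is evicted.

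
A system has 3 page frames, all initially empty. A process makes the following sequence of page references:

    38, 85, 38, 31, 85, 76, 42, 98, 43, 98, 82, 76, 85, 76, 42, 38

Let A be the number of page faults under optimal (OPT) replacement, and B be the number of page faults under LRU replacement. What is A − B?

Under OPT: F F . F . F F F F . F . F . F F → 11 faults.
Under LRU: F F . F . F F F F . F F F . F F → 12 faults.
A − B = 11 − 12 = -1.

-1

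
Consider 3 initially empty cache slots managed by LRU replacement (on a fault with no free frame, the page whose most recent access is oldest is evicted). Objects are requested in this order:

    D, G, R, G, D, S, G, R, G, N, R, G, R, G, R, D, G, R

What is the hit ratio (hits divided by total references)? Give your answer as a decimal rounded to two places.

D -> miss, frames [D]
G -> miss, frames [D, G]
R -> miss, frames [D, G, R]
G -> hit
D -> hit
S -> miss, evict R, frames [G, D, S]
G -> hit
R -> miss, evict D, frames [S, G, R]
G -> hit
N -> miss, evict S, frames [R, G, N]
R -> hit
G -> hit
R -> hit
G -> hit
R -> hit
D -> miss, evict N, frames [G, R, D]
G -> hit
R -> hit
Hits: 11 of 18 references → 11/18 = 0.6111.

0.61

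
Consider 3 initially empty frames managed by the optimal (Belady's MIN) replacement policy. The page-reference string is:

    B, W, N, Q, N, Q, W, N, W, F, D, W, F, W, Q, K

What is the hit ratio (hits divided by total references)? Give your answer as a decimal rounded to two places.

0.50

B -> miss, frames (B)
W -> miss, frames (B W)
N -> miss, frames (B W N)
Q -> miss, evict B, frames (W N Q)
N -> hit
Q -> hit
W -> hit
N -> hit
W -> hit
F -> miss, evict N, frames (W Q F)
D -> miss, evict Q, frames (W F D)
W -> hit
F -> hit
W -> hit
Q -> miss, evict D, frames (W F Q)
K -> miss, evict Q, frames (W F K)
Hits: 8 of 16 references → 8/16 = 0.5000.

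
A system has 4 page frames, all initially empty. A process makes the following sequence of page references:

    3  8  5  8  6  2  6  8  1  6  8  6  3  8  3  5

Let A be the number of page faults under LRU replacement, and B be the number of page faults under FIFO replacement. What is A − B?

Under LRU: F F F . F F . . F . . . F . . F → 8 faults.
Under FIFO: F F F . F F . . F . F . F . . F → 9 faults.
A − B = 8 − 9 = -1.

-1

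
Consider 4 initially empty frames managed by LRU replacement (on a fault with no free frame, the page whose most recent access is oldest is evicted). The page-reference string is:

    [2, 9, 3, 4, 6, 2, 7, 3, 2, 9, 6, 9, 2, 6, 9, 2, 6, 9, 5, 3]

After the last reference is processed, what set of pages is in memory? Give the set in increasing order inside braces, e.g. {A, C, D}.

2 -> fault, frames [2]
9 -> fault, frames [2, 9]
3 -> fault, frames [2, 9, 3]
4 -> fault, frames [2, 9, 3, 4]
6 -> fault, evict 2, frames [9, 3, 4, 6]
2 -> fault, evict 9, frames [3, 4, 6, 2]
7 -> fault, evict 3, frames [4, 6, 2, 7]
3 -> fault, evict 4, frames [6, 2, 7, 3]
2 -> hit
9 -> fault, evict 6, frames [7, 3, 2, 9]
6 -> fault, evict 7, frames [3, 2, 9, 6]
9 -> hit
2 -> hit
6 -> hit
9 -> hit
2 -> hit
6 -> hit
9 -> hit
5 -> fault, evict 3, frames [2, 6, 9, 5]
3 -> fault, evict 2, frames [6, 9, 5, 3]

{3, 5, 6, 9}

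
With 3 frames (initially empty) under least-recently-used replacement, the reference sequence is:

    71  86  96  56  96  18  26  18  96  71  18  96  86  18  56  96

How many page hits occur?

71: miss, frames (71)
86: miss, frames (71 86)
96: miss, frames (71 86 96)
56: miss, evict 71, frames (86 96 56)
96: hit
18: miss, evict 86, frames (56 96 18)
26: miss, evict 56, frames (96 18 26)
18: hit
96: hit
71: miss, evict 26, frames (18 96 71)
18: hit
96: hit
86: miss, evict 71, frames (18 96 86)
18: hit
56: miss, evict 96, frames (86 18 56)
96: miss, evict 86, frames (18 56 96)
Hits: 6.

6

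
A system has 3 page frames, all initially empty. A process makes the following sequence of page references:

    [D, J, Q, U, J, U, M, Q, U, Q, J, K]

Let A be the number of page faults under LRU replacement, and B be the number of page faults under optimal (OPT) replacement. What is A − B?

Under LRU: F F F F . . F F . . F F → 8 faults.
Under OPT: F F F F . . F . . . F F → 7 faults.
A − B = 8 − 7 = 1.

1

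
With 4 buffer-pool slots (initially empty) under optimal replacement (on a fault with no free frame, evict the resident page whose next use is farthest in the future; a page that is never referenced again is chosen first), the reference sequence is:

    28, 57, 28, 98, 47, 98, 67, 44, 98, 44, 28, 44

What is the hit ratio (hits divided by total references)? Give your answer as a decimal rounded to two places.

0.50

28 -> miss, frames {28}
57 -> miss, frames {28,57}
28 -> hit
98 -> miss, frames {28,57,98}
47 -> miss, frames {28,57,98,47}
98 -> hit
67 -> miss, evict 47, frames {28,57,98,67}
44 -> miss, evict 67, frames {28,57,98,44}
98 -> hit
44 -> hit
28 -> hit
44 -> hit
Hits: 6 of 12 references → 6/12 = 0.5000.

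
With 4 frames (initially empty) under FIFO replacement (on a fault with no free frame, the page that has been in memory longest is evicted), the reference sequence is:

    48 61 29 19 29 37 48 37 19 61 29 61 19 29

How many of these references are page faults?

9

48: miss, frames [48]
61: miss, frames [48, 61]
29: miss, frames [48, 61, 29]
19: miss, frames [48, 61, 29, 19]
29: hit
37: miss, evict 48, frames [61, 29, 19, 37]
48: miss, evict 61, frames [29, 19, 37, 48]
37: hit
19: hit
61: miss, evict 29, frames [19, 37, 48, 61]
29: miss, evict 19, frames [37, 48, 61, 29]
61: hit
19: miss, evict 37, frames [48, 61, 29, 19]
29: hit
Page faults: 9.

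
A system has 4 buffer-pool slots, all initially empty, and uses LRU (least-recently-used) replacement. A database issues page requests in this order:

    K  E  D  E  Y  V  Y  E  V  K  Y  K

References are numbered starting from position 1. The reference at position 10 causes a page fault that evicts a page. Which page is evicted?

pos 1: K -> miss, frames {K}
pos 2: E -> miss, frames {K,E}
pos 3: D -> miss, frames {K,E,D}
pos 4: E -> hit
pos 5: Y -> miss, frames {K,D,E,Y}
pos 6: V -> miss, evict K, frames {D,E,Y,V}
pos 7: Y -> hit
pos 8: E -> hit
pos 9: V -> hit
pos 10: K -> miss, evict D, frames {Y,E,V,K}
At position 10, page D is evicted.

D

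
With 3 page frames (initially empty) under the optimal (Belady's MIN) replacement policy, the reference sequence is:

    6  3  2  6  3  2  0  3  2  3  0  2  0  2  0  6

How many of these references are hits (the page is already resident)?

6 -> miss, frames {6}
3 -> miss, frames {6,3}
2 -> miss, frames {6,3,2}
6 -> hit
3 -> hit
2 -> hit
0 -> miss, evict 6, frames {3,2,0}
3 -> hit
2 -> hit
3 -> hit
0 -> hit
2 -> hit
0 -> hit
2 -> hit
0 -> hit
6 -> miss, evict 0, frames {3,2,6}
Hits: 11.

11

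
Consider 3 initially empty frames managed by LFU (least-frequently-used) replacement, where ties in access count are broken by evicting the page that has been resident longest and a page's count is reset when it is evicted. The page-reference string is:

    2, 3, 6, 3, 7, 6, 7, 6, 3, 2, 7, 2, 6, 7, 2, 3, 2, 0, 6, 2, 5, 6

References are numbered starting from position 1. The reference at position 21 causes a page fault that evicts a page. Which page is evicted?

2

pos 1: 2 -> miss, frames [2]
pos 2: 3 -> miss, frames [2, 3]
pos 3: 6 -> miss, frames [2, 3, 6]
pos 4: 3 -> hit
pos 5: 7 -> miss, evict 2, frames [3, 6, 7]
pos 6: 6 -> hit
pos 7: 7 -> hit
pos 8: 6 -> hit
pos 9: 3 -> hit
pos 10: 2 -> miss, evict 7, frames [3, 6, 2]
pos 11: 7 -> miss, evict 2, frames [3, 6, 7]
pos 12: 2 -> miss, evict 7, frames [3, 6, 2]
pos 13: 6 -> hit
pos 14: 7 -> miss, evict 2, frames [3, 6, 7]
pos 15: 2 -> miss, evict 7, frames [3, 6, 2]
pos 16: 3 -> hit
pos 17: 2 -> hit
pos 18: 0 -> miss, evict 2, frames [3, 6, 0]
pos 19: 6 -> hit
pos 20: 2 -> miss, evict 0, frames [3, 6, 2]
pos 21: 5 -> miss, evict 2, frames [3, 6, 5]
At position 21, page 2 is evicted.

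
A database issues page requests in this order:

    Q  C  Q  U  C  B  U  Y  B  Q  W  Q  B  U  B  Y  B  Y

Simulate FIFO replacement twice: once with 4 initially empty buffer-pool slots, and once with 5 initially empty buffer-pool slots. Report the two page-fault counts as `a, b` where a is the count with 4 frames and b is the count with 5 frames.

10, 7

4 frames: F F . F . F . F . F F . . F F F . . → 10 faults.
5 frames: F F . F . F . F . . F F . . . . . . → 7 faults.
7 < 10: adding a frame reduced faults, as is typical.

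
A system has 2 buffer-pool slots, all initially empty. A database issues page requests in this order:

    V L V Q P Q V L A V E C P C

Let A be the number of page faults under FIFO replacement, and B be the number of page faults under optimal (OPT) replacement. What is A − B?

Under FIFO: F F . F F . F F F F F F F . → 11 faults.
Under OPT: F F . F F . F F F . F F F . → 10 faults.
A − B = 11 − 10 = 1.

1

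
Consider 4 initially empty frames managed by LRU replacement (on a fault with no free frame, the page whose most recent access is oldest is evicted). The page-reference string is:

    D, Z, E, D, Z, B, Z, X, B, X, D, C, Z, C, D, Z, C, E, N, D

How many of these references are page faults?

D: fault, frames (D)
Z: fault, frames (D Z)
E: fault, frames (D Z E)
D: hit
Z: hit
B: fault, frames (E D Z B)
Z: hit
X: fault, evict E, frames (D B Z X)
B: hit
X: hit
D: hit
C: fault, evict Z, frames (B X D C)
Z: fault, evict B, frames (X D C Z)
C: hit
D: hit
Z: hit
C: hit
E: fault, evict X, frames (D Z C E)
N: fault, evict D, frames (Z C E N)
D: fault, evict Z, frames (C E N D)
Page faults: 10.

10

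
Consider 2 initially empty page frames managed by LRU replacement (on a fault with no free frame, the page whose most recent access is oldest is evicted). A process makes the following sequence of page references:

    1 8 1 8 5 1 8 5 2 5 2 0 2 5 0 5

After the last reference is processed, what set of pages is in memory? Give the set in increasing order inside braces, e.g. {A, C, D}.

{0, 5}

1: miss, frames {1}
8: miss, frames {1,8}
1: hit
8: hit
5: miss, evict 1, frames {8,5}
1: miss, evict 8, frames {5,1}
8: miss, evict 5, frames {1,8}
5: miss, evict 1, frames {8,5}
2: miss, evict 8, frames {5,2}
5: hit
2: hit
0: miss, evict 5, frames {2,0}
2: hit
5: miss, evict 0, frames {2,5}
0: miss, evict 2, frames {5,0}
5: hit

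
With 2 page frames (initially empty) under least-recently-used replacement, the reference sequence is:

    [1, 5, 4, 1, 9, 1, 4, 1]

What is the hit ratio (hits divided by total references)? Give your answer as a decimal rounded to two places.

1 -> fault, frames {1}
5 -> fault, frames {1,5}
4 -> fault, evict 1, frames {5,4}
1 -> fault, evict 5, frames {4,1}
9 -> fault, evict 4, frames {1,9}
1 -> hit
4 -> fault, evict 9, frames {1,4}
1 -> hit
Hits: 2 of 8 references → 2/8 = 0.2500.

0.25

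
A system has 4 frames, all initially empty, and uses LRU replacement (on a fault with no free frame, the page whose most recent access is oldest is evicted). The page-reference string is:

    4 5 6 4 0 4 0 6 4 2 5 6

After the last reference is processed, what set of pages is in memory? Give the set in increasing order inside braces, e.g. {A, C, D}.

4 → fault, frames [4]
5 → fault, frames [4, 5]
6 → fault, frames [4, 5, 6]
4 → hit
0 → fault, frames [5, 6, 4, 0]
4 → hit
0 → hit
6 → hit
4 → hit
2 → fault, evict 5, frames [0, 6, 4, 2]
5 → fault, evict 0, frames [6, 4, 2, 5]
6 → hit

{2, 4, 5, 6}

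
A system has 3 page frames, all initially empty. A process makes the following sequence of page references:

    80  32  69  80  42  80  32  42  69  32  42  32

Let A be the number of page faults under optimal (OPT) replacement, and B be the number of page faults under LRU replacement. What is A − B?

-1

Under OPT: F F F . F . . . F . . . → 5 faults.
Under LRU: F F F . F . F . F . . . → 6 faults.
A − B = 5 − 6 = -1.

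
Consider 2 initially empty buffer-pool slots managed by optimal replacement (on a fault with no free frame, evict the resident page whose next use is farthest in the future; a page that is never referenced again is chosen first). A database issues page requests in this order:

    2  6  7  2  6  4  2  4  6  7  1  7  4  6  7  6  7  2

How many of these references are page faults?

11

2: miss, frames [2]
6: miss, frames [2, 6]
7: miss, evict 6, frames [2, 7]
2: hit
6: miss, evict 7, frames [2, 6]
4: miss, evict 6, frames [2, 4]
2: hit
4: hit
6: miss, evict 2, frames [4, 6]
7: miss, evict 6, frames [4, 7]
1: miss, evict 4, frames [7, 1]
7: hit
4: miss, evict 1, frames [7, 4]
6: miss, evict 4, frames [7, 6]
7: hit
6: hit
7: hit
2: miss, evict 6, frames [7, 2]
Page faults: 11.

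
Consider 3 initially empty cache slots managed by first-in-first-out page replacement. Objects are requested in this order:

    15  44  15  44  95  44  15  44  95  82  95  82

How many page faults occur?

4

15 -> miss, frames [15]
44 -> miss, frames [15, 44]
15 -> hit
44 -> hit
95 -> miss, frames [15, 44, 95]
44 -> hit
15 -> hit
44 -> hit
95 -> hit
82 -> miss, evict 15, frames [44, 95, 82]
95 -> hit
82 -> hit
Page faults: 4.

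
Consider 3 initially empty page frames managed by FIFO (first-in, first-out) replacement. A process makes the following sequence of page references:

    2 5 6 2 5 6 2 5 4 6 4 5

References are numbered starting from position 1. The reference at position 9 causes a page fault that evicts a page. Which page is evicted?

2

pos 1: 2 -> fault, frames (2)
pos 2: 5 -> fault, frames (2 5)
pos 3: 6 -> fault, frames (2 5 6)
pos 4: 2 -> hit
pos 5: 5 -> hit
pos 6: 6 -> hit
pos 7: 2 -> hit
pos 8: 5 -> hit
pos 9: 4 -> fault, evict 2, frames (5 6 4)
At position 9, page 2 is evicted.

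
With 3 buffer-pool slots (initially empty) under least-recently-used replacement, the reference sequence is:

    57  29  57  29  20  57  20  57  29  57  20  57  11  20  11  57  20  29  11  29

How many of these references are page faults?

57: fault, frames (57)
29: fault, frames (57 29)
57: hit
29: hit
20: fault, frames (57 29 20)
57: hit
20: hit
57: hit
29: hit
57: hit
20: hit
57: hit
11: fault, evict 29, frames (20 57 11)
20: hit
11: hit
57: hit
20: hit
29: fault, evict 11, frames (57 20 29)
11: fault, evict 57, frames (20 29 11)
29: hit
Page faults: 6.

6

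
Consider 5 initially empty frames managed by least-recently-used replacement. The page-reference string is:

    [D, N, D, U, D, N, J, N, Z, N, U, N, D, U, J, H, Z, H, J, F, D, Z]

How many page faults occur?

D → miss, frames [D]
N → miss, frames [D, N]
D → hit
U → miss, frames [N, D, U]
D → hit
N → hit
J → miss, frames [U, D, N, J]
N → hit
Z → miss, frames [U, D, J, N, Z]
N → hit
U → hit
N → hit
D → hit
U → hit
J → hit
H → miss, evict Z, frames [N, D, U, J, H]
Z → miss, evict N, frames [D, U, J, H, Z]
H → hit
J → hit
F → miss, evict D, frames [U, Z, H, J, F]
D → miss, evict U, frames [Z, H, J, F, D]
Z → hit
Page faults: 9.

9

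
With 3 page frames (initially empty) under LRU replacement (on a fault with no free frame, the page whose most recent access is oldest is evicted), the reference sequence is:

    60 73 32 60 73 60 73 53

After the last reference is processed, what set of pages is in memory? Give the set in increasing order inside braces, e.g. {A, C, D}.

60: fault, frames (60)
73: fault, frames (60 73)
32: fault, frames (60 73 32)
60: hit
73: hit
60: hit
73: hit
53: fault, evict 32, frames (60 73 53)

{53, 60, 73}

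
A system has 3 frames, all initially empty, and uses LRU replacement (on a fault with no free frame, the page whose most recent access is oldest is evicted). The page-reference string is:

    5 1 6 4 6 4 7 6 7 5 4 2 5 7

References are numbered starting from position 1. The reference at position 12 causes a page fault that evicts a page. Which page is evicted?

pos 1: 5 -> fault, frames [5]
pos 2: 1 -> fault, frames [5, 1]
pos 3: 6 -> fault, frames [5, 1, 6]
pos 4: 4 -> fault, evict 5, frames [1, 6, 4]
pos 5: 6 -> hit
pos 6: 4 -> hit
pos 7: 7 -> fault, evict 1, frames [6, 4, 7]
pos 8: 6 -> hit
pos 9: 7 -> hit
pos 10: 5 -> fault, evict 4, frames [6, 7, 5]
pos 11: 4 -> fault, evict 6, frames [7, 5, 4]
pos 12: 2 -> fault, evict 7, frames [5, 4, 2]
At position 12, page 7 is evicted.

7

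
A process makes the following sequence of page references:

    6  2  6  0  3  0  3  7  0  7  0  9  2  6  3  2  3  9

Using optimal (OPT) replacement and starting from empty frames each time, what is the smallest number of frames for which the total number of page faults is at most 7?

4

f=1: 18 faults
f=2: 10 faults
f=3: 8 faults
f=4: 7 faults
f=5: 6 faults
f=6: 6 faults
Smallest f with faults ≤ 7 is 4.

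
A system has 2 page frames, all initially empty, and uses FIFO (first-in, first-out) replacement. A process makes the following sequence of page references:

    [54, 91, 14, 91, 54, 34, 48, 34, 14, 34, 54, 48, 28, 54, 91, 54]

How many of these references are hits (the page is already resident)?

3

54 → fault, frames (54)
91 → fault, frames (54 91)
14 → fault, evict 54, frames (91 14)
91 → hit
54 → fault, evict 91, frames (14 54)
34 → fault, evict 14, frames (54 34)
48 → fault, evict 54, frames (34 48)
34 → hit
14 → fault, evict 34, frames (48 14)
34 → fault, evict 48, frames (14 34)
54 → fault, evict 14, frames (34 54)
48 → fault, evict 34, frames (54 48)
28 → fault, evict 54, frames (48 28)
54 → fault, evict 48, frames (28 54)
91 → fault, evict 28, frames (54 91)
54 → hit
Hits: 3.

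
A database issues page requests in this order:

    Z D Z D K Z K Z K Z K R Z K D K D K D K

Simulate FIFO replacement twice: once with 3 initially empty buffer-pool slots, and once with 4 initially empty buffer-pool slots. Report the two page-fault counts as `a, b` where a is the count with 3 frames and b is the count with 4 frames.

3 frames: F F . . F . . . . . . F F . F F . . . . → 7 faults.
4 frames: F F . . F . . . . . . F . . . . . . . . → 4 faults.
4 < 7: adding a frame reduced faults, as is typical.

7, 4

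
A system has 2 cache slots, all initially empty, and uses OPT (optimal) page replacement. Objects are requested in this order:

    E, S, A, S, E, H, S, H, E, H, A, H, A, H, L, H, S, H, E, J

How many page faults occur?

E -> miss, frames (E)
S -> miss, frames (E S)
A -> miss, evict E, frames (S A)
S -> hit
E -> miss, evict A, frames (S E)
H -> miss, evict E, frames (S H)
S -> hit
H -> hit
E -> miss, evict S, frames (H E)
H -> hit
A -> miss, evict E, frames (H A)
H -> hit
A -> hit
H -> hit
L -> miss, evict A, frames (H L)
H -> hit
S -> miss, evict L, frames (H S)
H -> hit
E -> miss, evict S, frames (H E)
J -> miss, evict E, frames (H J)
Page faults: 11.

11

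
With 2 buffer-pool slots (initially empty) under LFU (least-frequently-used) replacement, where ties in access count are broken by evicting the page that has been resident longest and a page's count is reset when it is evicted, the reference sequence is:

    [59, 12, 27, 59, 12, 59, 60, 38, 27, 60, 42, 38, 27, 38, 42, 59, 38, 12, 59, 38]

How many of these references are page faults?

17

59 -> fault, frames (59)
12 -> fault, frames (59 12)
27 -> fault, evict 59, frames (12 27)
59 -> fault, evict 12, frames (27 59)
12 -> fault, evict 27, frames (59 12)
59 -> hit
60 -> fault, evict 12, frames (59 60)
38 -> fault, evict 60, frames (59 38)
27 -> fault, evict 38, frames (59 27)
60 -> fault, evict 27, frames (59 60)
42 -> fault, evict 60, frames (59 42)
38 -> fault, evict 42, frames (59 38)
27 -> fault, evict 38, frames (59 27)
38 -> fault, evict 27, frames (59 38)
42 -> fault, evict 38, frames (59 42)
59 -> hit
38 -> fault, evict 42, frames (59 38)
12 -> fault, evict 38, frames (59 12)
59 -> hit
38 -> fault, evict 12, frames (59 38)
Page faults: 17.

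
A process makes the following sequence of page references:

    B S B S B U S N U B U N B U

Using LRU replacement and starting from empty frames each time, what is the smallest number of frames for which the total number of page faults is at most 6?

f=1: 14 faults
f=2: 10 faults
f=3: 5 faults
f=4: 4 faults
Smallest f with faults ≤ 6 is 3.

3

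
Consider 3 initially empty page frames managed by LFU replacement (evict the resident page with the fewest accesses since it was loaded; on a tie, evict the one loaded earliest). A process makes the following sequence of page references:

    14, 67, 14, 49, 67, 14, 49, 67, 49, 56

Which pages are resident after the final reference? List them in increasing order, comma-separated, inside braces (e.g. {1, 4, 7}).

14 → miss, frames (14)
67 → miss, frames (14 67)
14 → hit
49 → miss, frames (14 67 49)
67 → hit
14 → hit
49 → hit
67 → hit
49 → hit
56 → miss, evict 14, frames (67 49 56)

{49, 56, 67}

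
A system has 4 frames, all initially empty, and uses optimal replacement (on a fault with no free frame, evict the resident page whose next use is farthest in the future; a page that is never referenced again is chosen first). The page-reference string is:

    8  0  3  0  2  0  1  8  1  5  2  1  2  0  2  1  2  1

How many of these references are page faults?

6

8: fault, frames (8)
0: fault, frames (8 0)
3: fault, frames (8 0 3)
0: hit
2: fault, frames (8 0 3 2)
0: hit
1: fault, evict 3, frames (8 0 2 1)
8: hit
1: hit
5: fault, evict 8, frames (0 2 1 5)
2: hit
1: hit
2: hit
0: hit
2: hit
1: hit
2: hit
1: hit
Page faults: 6.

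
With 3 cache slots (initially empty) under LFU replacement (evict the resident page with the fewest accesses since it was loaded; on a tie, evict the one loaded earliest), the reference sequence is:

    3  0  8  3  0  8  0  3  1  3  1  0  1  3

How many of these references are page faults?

4

3: miss, frames {3}
0: miss, frames {3,0}
8: miss, frames {3,0,8}
3: hit
0: hit
8: hit
0: hit
3: hit
1: miss, evict 8, frames {3,0,1}
3: hit
1: hit
0: hit
1: hit
3: hit
Page faults: 4.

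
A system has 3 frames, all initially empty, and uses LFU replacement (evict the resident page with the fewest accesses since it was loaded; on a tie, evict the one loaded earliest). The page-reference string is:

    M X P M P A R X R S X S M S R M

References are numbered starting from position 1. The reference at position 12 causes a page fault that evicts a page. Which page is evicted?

pos 1: M: fault, frames [M]
pos 2: X: fault, frames [M, X]
pos 3: P: fault, frames [M, X, P]
pos 4: M: hit
pos 5: P: hit
pos 6: A: fault, evict X, frames [M, P, A]
pos 7: R: fault, evict A, frames [M, P, R]
pos 8: X: fault, evict R, frames [M, P, X]
pos 9: R: fault, evict X, frames [M, P, R]
pos 10: S: fault, evict R, frames [M, P, S]
pos 11: X: fault, evict S, frames [M, P, X]
pos 12: S: fault, evict X, frames [M, P, S]
At position 12, page X is evicted.

X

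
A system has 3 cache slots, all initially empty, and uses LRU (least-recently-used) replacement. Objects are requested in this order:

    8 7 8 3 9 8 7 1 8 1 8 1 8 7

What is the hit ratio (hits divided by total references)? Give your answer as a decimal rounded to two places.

8: fault, frames {8}
7: fault, frames {8,7}
8: hit
3: fault, frames {7,8,3}
9: fault, evict 7, frames {8,3,9}
8: hit
7: fault, evict 3, frames {9,8,7}
1: fault, evict 9, frames {8,7,1}
8: hit
1: hit
8: hit
1: hit
8: hit
7: hit
Hits: 8 of 14 references → 8/14 = 0.5714.

0.57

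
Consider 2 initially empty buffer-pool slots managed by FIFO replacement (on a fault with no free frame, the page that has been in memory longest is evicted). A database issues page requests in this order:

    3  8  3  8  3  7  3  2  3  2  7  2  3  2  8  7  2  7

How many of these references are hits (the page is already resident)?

3 → miss, frames [3]
8 → miss, frames [3, 8]
3 → hit
8 → hit
3 → hit
7 → miss, evict 3, frames [8, 7]
3 → miss, evict 8, frames [7, 3]
2 → miss, evict 7, frames [3, 2]
3 → hit
2 → hit
7 → miss, evict 3, frames [2, 7]
2 → hit
3 → miss, evict 2, frames [7, 3]
2 → miss, evict 7, frames [3, 2]
8 → miss, evict 3, frames [2, 8]
7 → miss, evict 2, frames [8, 7]
2 → miss, evict 8, frames [7, 2]
7 → hit
Hits: 7.

7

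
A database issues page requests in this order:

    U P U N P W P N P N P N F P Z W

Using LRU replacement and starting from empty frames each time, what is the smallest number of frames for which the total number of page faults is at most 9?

3

f=1: 16 faults
f=2: 10 faults
f=3: 7 faults
f=4: 7 faults
f=5: 6 faults
f=6: 6 faults
Smallest f with faults ≤ 9 is 3.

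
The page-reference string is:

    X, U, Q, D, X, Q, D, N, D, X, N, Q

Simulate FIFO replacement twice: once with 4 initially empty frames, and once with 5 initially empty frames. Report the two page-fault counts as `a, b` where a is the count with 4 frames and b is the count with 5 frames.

4 frames: F F F F . . . F . F . . → 6 faults.
5 frames: F F F F . . . F . . . . → 5 faults.
5 < 6: adding a frame reduced faults, as is typical.

6, 5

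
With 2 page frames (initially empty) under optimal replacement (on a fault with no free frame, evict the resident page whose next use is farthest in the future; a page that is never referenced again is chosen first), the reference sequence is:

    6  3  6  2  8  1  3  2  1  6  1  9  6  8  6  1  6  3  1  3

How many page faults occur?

6 → fault, frames {6}
3 → fault, frames {6,3}
6 → hit
2 → fault, evict 6, frames {3,2}
8 → fault, evict 2, frames {3,8}
1 → fault, evict 8, frames {3,1}
3 → hit
2 → fault, evict 3, frames {1,2}
1 → hit
6 → fault, evict 2, frames {1,6}
1 → hit
9 → fault, evict 1, frames {6,9}
6 → hit
8 → fault, evict 9, frames {6,8}
6 → hit
1 → fault, evict 8, frames {6,1}
6 → hit
3 → fault, evict 6, frames {1,3}
1 → hit
3 → hit
Page faults: 11.

11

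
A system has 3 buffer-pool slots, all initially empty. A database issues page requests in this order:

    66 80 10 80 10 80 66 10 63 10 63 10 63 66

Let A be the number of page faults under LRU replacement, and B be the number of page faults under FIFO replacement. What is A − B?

-1

Under LRU: F F F . . . . . F . . . . . → 4 faults.
Under FIFO: F F F . . . . . F . . . . F → 5 faults.
A − B = 4 − 5 = -1.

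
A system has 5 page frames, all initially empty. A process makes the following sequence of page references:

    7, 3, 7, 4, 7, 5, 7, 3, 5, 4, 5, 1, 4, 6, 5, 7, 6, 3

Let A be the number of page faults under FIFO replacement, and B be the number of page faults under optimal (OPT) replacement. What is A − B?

Under FIFO: F F . F . F . . . . . F . F . F . F → 8 faults.
Under OPT: F F . F . F . . . . . F . F . . . . → 6 faults.
A − B = 8 − 6 = 2.

2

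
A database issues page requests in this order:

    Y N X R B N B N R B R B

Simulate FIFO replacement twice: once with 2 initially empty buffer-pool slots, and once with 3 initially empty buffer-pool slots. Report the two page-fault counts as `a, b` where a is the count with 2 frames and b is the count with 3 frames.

8, 6

2 frames: F F F F F F . . F F . . → 8 faults.
3 frames: F F F F F F . . . . . . → 6 faults.
6 < 8: adding a frame reduced faults, as is typical.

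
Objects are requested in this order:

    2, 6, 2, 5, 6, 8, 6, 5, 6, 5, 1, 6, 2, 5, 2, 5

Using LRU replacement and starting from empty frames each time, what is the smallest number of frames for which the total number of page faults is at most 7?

3

f=1: 16 faults
f=2: 10 faults
f=3: 7 faults
f=4: 6 faults
f=5: 5 faults
Smallest f with faults ≤ 7 is 3.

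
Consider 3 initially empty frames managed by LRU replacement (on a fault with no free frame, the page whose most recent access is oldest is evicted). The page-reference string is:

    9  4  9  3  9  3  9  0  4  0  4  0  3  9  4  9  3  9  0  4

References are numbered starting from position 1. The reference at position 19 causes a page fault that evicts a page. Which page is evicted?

4

pos 1: 9 → fault, frames [9]
pos 2: 4 → fault, frames [9, 4]
pos 3: 9 → hit
pos 4: 3 → fault, frames [4, 9, 3]
pos 5: 9 → hit
pos 6: 3 → hit
pos 7: 9 → hit
pos 8: 0 → fault, evict 4, frames [3, 9, 0]
pos 9: 4 → fault, evict 3, frames [9, 0, 4]
pos 10: 0 → hit
pos 11: 4 → hit
pos 12: 0 → hit
pos 13: 3 → fault, evict 9, frames [4, 0, 3]
pos 14: 9 → fault, evict 4, frames [0, 3, 9]
pos 15: 4 → fault, evict 0, frames [3, 9, 4]
pos 16: 9 → hit
pos 17: 3 → hit
pos 18: 9 → hit
pos 19: 0 → fault, evict 4, frames [3, 9, 0]
At position 19, page 4 is evicted.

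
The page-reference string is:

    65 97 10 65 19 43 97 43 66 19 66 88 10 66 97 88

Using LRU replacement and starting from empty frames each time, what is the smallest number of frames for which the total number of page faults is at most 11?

f=1: 16 faults
f=2: 14 faults
f=3: 12 faults
f=4: 10 faults
f=5: 9 faults
f=6: 8 faults
f=7: 7 faults
Smallest f with faults ≤ 11 is 4.

4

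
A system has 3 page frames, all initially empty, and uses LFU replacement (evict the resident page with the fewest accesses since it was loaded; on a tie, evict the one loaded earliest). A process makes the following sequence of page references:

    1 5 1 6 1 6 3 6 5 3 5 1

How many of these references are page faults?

7

1 -> fault, frames (1)
5 -> fault, frames (1 5)
1 -> hit
6 -> fault, frames (1 5 6)
1 -> hit
6 -> hit
3 -> fault, evict 5, frames (1 6 3)
6 -> hit
5 -> fault, evict 3, frames (1 6 5)
3 -> fault, evict 5, frames (1 6 3)
5 -> fault, evict 3, frames (1 6 5)
1 -> hit
Page faults: 7.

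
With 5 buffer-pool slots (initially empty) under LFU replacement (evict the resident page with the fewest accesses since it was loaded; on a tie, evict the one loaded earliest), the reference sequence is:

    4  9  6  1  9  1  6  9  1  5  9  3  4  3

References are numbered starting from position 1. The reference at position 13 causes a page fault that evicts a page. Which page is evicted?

pos 1: 4 -> miss, frames {4}
pos 2: 9 -> miss, frames {4,9}
pos 3: 6 -> miss, frames {4,9,6}
pos 4: 1 -> miss, frames {4,9,6,1}
pos 5: 9 -> hit
pos 6: 1 -> hit
pos 7: 6 -> hit
pos 8: 9 -> hit
pos 9: 1 -> hit
pos 10: 5 -> miss, frames {4,9,6,1,5}
pos 11: 9 -> hit
pos 12: 3 -> miss, evict 4, frames {9,6,1,5,3}
pos 13: 4 -> miss, evict 5, frames {9,6,1,3,4}
At position 13, page 5 is evicted.

5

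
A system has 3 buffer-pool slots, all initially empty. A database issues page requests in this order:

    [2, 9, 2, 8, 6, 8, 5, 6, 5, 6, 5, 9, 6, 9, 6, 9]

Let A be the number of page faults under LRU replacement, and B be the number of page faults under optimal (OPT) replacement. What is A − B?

Under LRU: F F . F F . F . . . . F . . . . → 6 faults.
Under OPT: F F . F F . F . . . . . . . . . → 5 faults.
A − B = 6 − 5 = 1.

1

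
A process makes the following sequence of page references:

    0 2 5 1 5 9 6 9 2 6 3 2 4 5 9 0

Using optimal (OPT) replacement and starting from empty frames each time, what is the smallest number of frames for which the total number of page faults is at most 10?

3

f=1: 16 faults
f=2: 12 faults
f=3: 10 faults
f=4: 9 faults
f=5: 8 faults
f=6: 8 faults
f=7: 8 faults
f=8: 8 faults
Smallest f with faults ≤ 10 is 3.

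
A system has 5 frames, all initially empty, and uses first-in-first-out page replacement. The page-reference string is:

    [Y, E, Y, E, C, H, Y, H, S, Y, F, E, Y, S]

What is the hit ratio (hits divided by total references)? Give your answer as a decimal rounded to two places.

0.50

Y → fault, frames {Y}
E → fault, frames {Y,E}
Y → hit
E → hit
C → fault, frames {Y,E,C}
H → fault, frames {Y,E,C,H}
Y → hit
H → hit
S → fault, frames {Y,E,C,H,S}
Y → hit
F → fault, evict Y, frames {E,C,H,S,F}
E → hit
Y → fault, evict E, frames {C,H,S,F,Y}
S → hit
Hits: 7 of 14 references → 7/14 = 0.5000.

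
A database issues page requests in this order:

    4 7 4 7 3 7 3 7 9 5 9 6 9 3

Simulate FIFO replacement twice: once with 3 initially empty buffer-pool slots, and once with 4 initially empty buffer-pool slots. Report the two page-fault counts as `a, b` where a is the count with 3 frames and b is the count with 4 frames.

3 frames: F F . . F . . . F F . F . F → 7 faults.
4 frames: F F . . F . . . F F . F . . → 6 faults.
6 < 7: adding a frame reduced faults, as is typical.

7, 6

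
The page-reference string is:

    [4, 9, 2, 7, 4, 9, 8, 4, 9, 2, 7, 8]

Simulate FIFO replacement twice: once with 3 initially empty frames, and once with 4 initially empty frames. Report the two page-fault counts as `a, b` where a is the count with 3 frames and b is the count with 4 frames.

3 frames: F F F F F F F . . F F . → 9 faults.
4 frames: F F F F . . F F F F F F → 10 faults.
10 > 9: adding a frame increased faults — Belady's anomaly.

9, 10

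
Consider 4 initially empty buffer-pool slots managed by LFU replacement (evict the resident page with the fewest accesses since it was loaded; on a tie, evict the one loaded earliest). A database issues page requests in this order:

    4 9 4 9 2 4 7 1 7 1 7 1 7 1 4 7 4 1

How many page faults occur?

4: fault, frames (4)
9: fault, frames (4 9)
4: hit
9: hit
2: fault, frames (4 9 2)
4: hit
7: fault, frames (4 9 2 7)
1: fault, evict 2, frames (4 9 7 1)
7: hit
1: hit
7: hit
1: hit
7: hit
1: hit
4: hit
7: hit
4: hit
1: hit
Page faults: 5.

5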